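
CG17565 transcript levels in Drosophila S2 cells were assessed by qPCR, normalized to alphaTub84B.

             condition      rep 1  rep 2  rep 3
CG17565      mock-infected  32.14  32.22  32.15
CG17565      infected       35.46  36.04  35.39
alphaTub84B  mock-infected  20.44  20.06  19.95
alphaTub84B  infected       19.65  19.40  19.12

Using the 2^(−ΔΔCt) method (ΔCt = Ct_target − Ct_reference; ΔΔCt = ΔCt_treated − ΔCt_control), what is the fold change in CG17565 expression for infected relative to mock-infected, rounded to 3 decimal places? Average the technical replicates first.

Mean Ct: CG17565 mock-infected 32.170; CG17565 infected 35.630; alphaTub84B mock-infected 20.150; alphaTub84B infected 19.390
ΔCt(mock-infected) = 32.170 − 20.150 = 12.020
ΔCt(infected) = 35.630 − 19.390 = 16.240
ΔΔCt = 16.240 − 12.020 = 4.220
Fold change = 2^(−4.220) = 0.0537

0.054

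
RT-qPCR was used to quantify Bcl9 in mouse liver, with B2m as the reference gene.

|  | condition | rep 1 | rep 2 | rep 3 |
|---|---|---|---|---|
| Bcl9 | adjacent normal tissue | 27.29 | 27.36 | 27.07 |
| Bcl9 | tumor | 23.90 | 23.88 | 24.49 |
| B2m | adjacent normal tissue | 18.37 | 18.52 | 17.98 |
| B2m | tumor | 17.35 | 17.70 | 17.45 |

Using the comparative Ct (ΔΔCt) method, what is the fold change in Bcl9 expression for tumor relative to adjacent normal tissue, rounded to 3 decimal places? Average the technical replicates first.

5.134

Mean Ct: Bcl9 adjacent normal tissue 27.240; Bcl9 tumor 24.090; B2m adjacent normal tissue 18.290; B2m tumor 17.500
ΔCt(adjacent normal tissue) = 27.240 − 18.290 = 8.950
ΔCt(tumor) = 24.090 − 17.500 = 6.590
ΔΔCt = 6.590 − 8.950 = -2.360
Fold change = 2^(−(-2.360)) = 2^2.360 = 5.1337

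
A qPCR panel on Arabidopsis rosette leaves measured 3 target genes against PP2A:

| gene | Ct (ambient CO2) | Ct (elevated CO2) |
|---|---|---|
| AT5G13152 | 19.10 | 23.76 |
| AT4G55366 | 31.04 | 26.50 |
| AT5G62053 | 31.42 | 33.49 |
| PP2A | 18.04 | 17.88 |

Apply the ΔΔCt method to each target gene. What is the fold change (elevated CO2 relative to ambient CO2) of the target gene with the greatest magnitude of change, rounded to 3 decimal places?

AT5G13152: ΔΔCt = (23.76−17.88) − (19.10−18.04) = 5.88 − 1.06 = 4.82; fold change = 2^-4.82 = 0.035
AT4G55366: ΔΔCt = (26.50−17.88) − (31.04−18.04) = 8.62 − 13.00 = -4.38; fold change = 2^4.38 = 20.821
AT5G62053: ΔΔCt = (33.49−17.88) − (31.42−18.04) = 15.61 − 13.38 = 2.23; fold change = 2^-2.23 = 0.213
AT5G13152 has the largest |ΔΔCt| = 4.82.

0.035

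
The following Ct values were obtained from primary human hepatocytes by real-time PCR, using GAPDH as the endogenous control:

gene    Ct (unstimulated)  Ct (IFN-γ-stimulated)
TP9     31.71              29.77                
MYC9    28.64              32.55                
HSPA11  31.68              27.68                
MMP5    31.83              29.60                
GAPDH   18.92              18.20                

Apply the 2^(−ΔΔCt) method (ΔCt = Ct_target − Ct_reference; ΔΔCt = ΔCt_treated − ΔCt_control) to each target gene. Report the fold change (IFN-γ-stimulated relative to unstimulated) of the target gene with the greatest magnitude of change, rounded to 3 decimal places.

TP9: ΔΔCt = (29.77−18.20) − (31.71−18.92) = 11.57 − 12.79 = -1.22; fold change = 2^1.22 = 2.329
MYC9: ΔΔCt = (32.55−18.20) − (28.64−18.92) = 14.35 − 9.72 = 4.63; fold change = 2^-4.63 = 0.040
HSPA11: ΔΔCt = (27.68−18.20) − (31.68−18.92) = 9.48 − 12.76 = -3.28; fold change = 2^3.28 = 9.714
MMP5: ΔΔCt = (29.60−18.20) − (31.83−18.92) = 11.40 − 12.91 = -1.51; fold change = 2^1.51 = 2.848
MYC9 has the largest |ΔΔCt| = 4.63.

0.040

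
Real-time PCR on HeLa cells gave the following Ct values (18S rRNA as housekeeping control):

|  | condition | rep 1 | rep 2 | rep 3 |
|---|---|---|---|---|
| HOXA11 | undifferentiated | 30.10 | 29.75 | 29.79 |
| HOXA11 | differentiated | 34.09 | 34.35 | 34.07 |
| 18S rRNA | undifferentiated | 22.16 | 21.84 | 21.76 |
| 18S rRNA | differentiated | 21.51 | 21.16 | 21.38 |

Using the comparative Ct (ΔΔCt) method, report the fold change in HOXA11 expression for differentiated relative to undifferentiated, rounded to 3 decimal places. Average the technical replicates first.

Mean Ct: HOXA11 undifferentiated 29.880; HOXA11 differentiated 34.170; 18S rRNA undifferentiated 21.920; 18S rRNA differentiated 21.350
ΔCt(undifferentiated) = 29.880 − 21.920 = 7.960
ΔCt(differentiated) = 34.170 − 21.350 = 12.820
ΔΔCt = 12.820 − 7.960 = 4.860
Fold change = 2^(−4.860) = 0.0344

0.034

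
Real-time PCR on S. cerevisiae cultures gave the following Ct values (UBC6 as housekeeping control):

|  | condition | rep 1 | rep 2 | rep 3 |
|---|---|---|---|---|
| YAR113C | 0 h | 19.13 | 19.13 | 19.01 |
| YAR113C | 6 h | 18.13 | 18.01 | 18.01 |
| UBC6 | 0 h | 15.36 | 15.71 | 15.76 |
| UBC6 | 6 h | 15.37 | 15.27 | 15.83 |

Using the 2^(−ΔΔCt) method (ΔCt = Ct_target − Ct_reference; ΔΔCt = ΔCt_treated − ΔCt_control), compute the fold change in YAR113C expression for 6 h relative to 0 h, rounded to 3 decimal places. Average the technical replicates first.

Mean Ct: YAR113C 0 h 19.090; YAR113C 6 h 18.050; UBC6 0 h 15.610; UBC6 6 h 15.490
ΔCt(0 h) = 19.090 − 15.610 = 3.480
ΔCt(6 h) = 18.050 − 15.490 = 2.560
ΔΔCt = 2.560 − 3.480 = -0.920
Fold change = 2^(−(-0.920)) = 2^0.920 = 1.8921

1.892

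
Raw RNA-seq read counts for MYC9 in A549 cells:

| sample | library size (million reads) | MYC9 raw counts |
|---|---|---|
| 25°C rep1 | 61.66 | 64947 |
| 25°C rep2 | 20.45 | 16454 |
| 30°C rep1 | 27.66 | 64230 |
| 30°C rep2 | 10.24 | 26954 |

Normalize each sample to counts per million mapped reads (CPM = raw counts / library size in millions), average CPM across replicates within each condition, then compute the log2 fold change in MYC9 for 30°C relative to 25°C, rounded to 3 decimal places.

1.415

CPM(25°C rep1) = 64947 / 61.66 = 1053.3085
CPM(25°C rep2) = 16454 / 20.45 = 804.5966
CPM(30°C rep1) = 64230 / 27.66 = 2322.1258
CPM(30°C rep2) = 26954 / 10.24 = 2632.2266
mean CPM(25°C) = 928.9525; mean CPM(30°C) = 2477.1762
Fold change = 2477.1762 / 928.9525 = 2.66663
log2(2.66663) = 1.4150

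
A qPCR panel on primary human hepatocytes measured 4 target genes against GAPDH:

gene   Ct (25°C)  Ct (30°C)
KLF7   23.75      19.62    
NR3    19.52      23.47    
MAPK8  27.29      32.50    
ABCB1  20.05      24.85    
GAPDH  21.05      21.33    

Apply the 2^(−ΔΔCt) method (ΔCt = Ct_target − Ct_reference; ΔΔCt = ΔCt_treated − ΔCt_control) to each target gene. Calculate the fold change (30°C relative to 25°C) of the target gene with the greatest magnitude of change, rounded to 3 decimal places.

0.033

KLF7: ΔΔCt = (19.62−21.33) − (23.75−21.05) = -1.71 − 2.70 = -4.41; fold change = 2^4.41 = 21.259
NR3: ΔΔCt = (23.47−21.33) − (19.52−21.05) = 2.14 − (-1.53) = 3.67; fold change = 2^-3.67 = 0.079
MAPK8: ΔΔCt = (32.50−21.33) − (27.29−21.05) = 11.17 − 6.24 = 4.93; fold change = 2^-4.93 = 0.033
ABCB1: ΔΔCt = (24.85−21.33) − (20.05−21.05) = 3.52 − (-1.00) = 4.52; fold change = 2^-4.52 = 0.044
MAPK8 has the largest |ΔΔCt| = 4.93.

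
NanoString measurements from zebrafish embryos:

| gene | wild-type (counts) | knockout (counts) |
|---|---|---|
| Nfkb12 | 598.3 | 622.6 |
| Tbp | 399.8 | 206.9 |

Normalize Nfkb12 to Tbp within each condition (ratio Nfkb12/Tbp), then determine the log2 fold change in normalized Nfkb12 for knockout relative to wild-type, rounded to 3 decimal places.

Nfkb12/Tbp (wild-type) = 598.3 / 399.8 = 1.4965
Nfkb12/Tbp (knockout) = 622.6 / 206.9 = 3.0092
Fold change = 3.0092 / 1.4965 = 2.0108
log2(2.0108) = 1.0078

1.008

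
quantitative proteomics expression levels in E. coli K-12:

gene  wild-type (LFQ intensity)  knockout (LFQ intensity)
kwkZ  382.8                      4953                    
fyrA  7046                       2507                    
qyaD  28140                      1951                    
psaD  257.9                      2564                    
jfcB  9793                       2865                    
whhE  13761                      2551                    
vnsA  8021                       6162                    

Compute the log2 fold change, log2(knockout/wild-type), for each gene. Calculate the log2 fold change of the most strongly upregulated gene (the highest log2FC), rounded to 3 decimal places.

log2(4953/382.8) = 3.694  (kwkZ)
log2(2507/7046) = -1.491  (fyrA)
log2(1951/28140) = -3.850  (qyaD)
log2(2564/257.9) = 3.314  (psaD)
log2(2865/9793) = -1.773  (jfcB)
log2(2551/13761) = -2.431  (whhE)
log2(6162/8021) = -0.380  (vnsA)
kwkZ is most strongly upregulated.

3.694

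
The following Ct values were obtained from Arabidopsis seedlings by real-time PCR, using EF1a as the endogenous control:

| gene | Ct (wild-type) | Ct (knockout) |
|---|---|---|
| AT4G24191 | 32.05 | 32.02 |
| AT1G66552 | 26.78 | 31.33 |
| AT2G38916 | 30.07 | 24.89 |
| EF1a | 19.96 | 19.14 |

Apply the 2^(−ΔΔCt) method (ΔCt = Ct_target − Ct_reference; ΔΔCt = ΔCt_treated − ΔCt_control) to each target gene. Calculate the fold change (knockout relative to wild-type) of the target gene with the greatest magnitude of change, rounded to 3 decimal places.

0.024

AT4G24191: ΔΔCt = (32.02−19.14) − (32.05−19.96) = 12.88 − 12.09 = 0.79; fold change = 2^-0.79 = 0.578
AT1G66552: ΔΔCt = (31.33−19.14) − (26.78−19.96) = 12.19 − 6.82 = 5.37; fold change = 2^-5.37 = 0.024
AT2G38916: ΔΔCt = (24.89−19.14) − (30.07−19.96) = 5.75 − 10.11 = -4.36; fold change = 2^4.36 = 20.535
AT1G66552 has the largest |ΔΔCt| = 5.37.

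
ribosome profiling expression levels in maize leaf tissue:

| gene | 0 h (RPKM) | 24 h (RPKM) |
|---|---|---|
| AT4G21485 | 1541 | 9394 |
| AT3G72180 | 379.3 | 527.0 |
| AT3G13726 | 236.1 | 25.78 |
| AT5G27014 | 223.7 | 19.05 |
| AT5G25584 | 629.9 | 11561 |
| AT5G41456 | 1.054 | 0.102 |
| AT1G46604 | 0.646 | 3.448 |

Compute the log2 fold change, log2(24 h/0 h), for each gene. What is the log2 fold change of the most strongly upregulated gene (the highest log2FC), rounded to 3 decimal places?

log2(9394/1541) = 2.608  (AT4G21485)
log2(527.0/379.3) = 0.474  (AT3G72180)
log2(25.78/236.1) = -3.195  (AT3G13726)
log2(19.05/223.7) = -3.554  (AT5G27014)
log2(11561/629.9) = 4.198  (AT5G25584)
log2(0.102/1.054) = -3.369  (AT5G41456)
log2(3.448/0.646) = 2.416  (AT1G46604)
AT5G25584 is most strongly upregulated.

4.198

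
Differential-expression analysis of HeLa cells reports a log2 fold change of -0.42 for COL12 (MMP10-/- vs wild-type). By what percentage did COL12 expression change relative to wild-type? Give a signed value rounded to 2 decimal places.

-25.26%

Fold change = 2^(-0.42) = 0.7474
Percent change = (FC − 1) × 100% = (0.7474 − 1) × 100 = -25.26%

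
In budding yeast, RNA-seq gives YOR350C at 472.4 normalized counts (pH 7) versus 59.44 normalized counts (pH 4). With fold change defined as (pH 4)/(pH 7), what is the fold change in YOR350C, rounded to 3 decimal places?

Fold change = 59.44 / 472.4 = 0.1258
YOR350C is downregulated.

0.126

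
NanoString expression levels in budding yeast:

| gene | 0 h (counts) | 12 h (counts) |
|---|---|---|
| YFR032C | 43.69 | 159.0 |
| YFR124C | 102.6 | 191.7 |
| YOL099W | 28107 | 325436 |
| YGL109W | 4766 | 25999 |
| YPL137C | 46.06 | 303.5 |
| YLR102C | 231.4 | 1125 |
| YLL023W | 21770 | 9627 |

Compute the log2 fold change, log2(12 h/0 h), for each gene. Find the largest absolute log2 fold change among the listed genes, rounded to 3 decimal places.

3.533

log2(159.0/43.69) = 1.864  (YFR032C)
log2(191.7/102.6) = 0.902  (YFR124C)
log2(325436/28107) = 3.533  (YOL099W)
log2(25999/4766) = 2.448  (YGL109W)
log2(303.5/46.06) = 2.720  (YPL137C)
log2(1125/231.4) = 2.281  (YLR102C)
log2(9627/21770) = -1.177  (YLL023W)
The largest magnitude belongs to YOL099W.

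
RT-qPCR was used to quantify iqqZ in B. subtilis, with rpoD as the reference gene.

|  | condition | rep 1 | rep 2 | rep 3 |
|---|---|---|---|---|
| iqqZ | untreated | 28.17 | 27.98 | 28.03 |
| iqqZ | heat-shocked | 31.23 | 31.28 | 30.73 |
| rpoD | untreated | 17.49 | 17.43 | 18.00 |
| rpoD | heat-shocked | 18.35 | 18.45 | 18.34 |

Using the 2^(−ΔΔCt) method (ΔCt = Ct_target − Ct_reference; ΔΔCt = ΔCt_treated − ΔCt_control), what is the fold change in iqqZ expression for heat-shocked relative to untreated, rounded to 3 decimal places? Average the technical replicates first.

0.206

Mean Ct: iqqZ untreated 28.060; iqqZ heat-shocked 31.080; rpoD untreated 17.640; rpoD heat-shocked 18.380
ΔCt(untreated) = 28.060 − 17.640 = 10.420
ΔCt(heat-shocked) = 31.080 − 18.380 = 12.700
ΔΔCt = 12.700 − 10.420 = 2.280
Fold change = 2^(−2.280) = 0.2059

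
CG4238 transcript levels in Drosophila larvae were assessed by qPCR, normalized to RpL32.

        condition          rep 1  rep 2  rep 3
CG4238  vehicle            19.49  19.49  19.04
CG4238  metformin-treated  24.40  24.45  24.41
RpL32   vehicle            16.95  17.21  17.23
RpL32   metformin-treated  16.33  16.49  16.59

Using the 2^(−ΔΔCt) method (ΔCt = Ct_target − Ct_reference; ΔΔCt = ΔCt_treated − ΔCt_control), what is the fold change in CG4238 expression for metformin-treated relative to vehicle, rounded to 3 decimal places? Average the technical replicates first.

Mean Ct: CG4238 vehicle 19.340; CG4238 metformin-treated 24.420; RpL32 vehicle 17.130; RpL32 metformin-treated 16.470
ΔCt(vehicle) = 19.340 − 17.130 = 2.210
ΔCt(metformin-treated) = 24.420 − 16.470 = 7.950
ΔΔCt = 7.950 − 2.210 = 5.740
Fold change = 2^(−5.740) = 0.0187

0.019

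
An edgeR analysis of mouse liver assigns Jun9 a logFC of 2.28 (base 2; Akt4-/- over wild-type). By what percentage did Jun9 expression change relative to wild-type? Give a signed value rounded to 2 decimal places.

Fold change = 2^(2.28) = 4.8568
Percent change = (FC − 1) × 100% = (4.8568 − 1) × 100 = 385.68%

385.68%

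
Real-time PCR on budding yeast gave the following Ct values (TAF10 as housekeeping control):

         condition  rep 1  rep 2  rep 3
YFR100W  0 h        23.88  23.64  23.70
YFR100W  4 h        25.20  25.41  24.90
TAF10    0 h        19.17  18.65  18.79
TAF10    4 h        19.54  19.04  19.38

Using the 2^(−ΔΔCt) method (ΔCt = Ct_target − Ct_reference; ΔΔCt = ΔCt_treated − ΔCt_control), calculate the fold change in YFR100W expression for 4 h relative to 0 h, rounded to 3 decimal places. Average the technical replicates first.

0.507

Mean Ct: YFR100W 0 h 23.740; YFR100W 4 h 25.170; TAF10 0 h 18.870; TAF10 4 h 19.320
ΔCt(0 h) = 23.740 − 18.870 = 4.870
ΔCt(4 h) = 25.170 − 19.320 = 5.850
ΔΔCt = 5.850 − 4.870 = 0.980
Fold change = 2^(−0.980) = 0.5070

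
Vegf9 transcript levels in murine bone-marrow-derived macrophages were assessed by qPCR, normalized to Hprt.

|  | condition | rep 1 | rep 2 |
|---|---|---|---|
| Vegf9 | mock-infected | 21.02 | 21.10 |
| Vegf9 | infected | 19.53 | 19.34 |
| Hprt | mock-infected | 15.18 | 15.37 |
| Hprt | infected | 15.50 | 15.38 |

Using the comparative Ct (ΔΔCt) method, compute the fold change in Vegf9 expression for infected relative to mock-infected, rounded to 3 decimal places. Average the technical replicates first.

3.458

Mean Ct: Vegf9 mock-infected 21.060; Vegf9 infected 19.435; Hprt mock-infected 15.275; Hprt infected 15.440
ΔCt(mock-infected) = 21.060 − 15.275 = 5.785
ΔCt(infected) = 19.435 − 15.440 = 3.995
ΔΔCt = 3.995 − 5.785 = -1.790
Fold change = 2^(−(-1.790)) = 2^1.790 = 3.4581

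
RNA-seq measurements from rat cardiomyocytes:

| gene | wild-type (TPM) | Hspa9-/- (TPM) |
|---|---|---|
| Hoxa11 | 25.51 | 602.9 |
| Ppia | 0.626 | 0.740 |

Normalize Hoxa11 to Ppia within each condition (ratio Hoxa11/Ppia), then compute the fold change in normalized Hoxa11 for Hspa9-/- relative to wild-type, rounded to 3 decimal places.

19.993

Hoxa11/Ppia (wild-type) = 25.51 / 0.626 = 40.751
Hoxa11/Ppia (Hspa9-/-) = 602.9 / 0.740 = 814.73
Fold change = 814.73 / 40.751 = 19.9930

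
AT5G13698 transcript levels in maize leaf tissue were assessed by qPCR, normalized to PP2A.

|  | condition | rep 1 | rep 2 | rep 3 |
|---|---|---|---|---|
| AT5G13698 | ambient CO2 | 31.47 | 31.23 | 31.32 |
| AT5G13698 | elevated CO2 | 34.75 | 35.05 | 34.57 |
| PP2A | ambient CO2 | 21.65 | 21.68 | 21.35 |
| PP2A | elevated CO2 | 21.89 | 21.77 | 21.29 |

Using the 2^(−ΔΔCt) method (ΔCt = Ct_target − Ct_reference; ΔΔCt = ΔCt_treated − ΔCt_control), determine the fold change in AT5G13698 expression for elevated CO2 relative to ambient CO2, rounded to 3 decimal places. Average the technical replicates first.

Mean Ct: AT5G13698 ambient CO2 31.340; AT5G13698 elevated CO2 34.790; PP2A ambient CO2 21.560; PP2A elevated CO2 21.650
ΔCt(ambient CO2) = 31.340 − 21.560 = 9.780
ΔCt(elevated CO2) = 34.790 − 21.650 = 13.140
ΔΔCt = 13.140 − 9.780 = 3.360
Fold change = 2^(−3.360) = 0.0974

0.097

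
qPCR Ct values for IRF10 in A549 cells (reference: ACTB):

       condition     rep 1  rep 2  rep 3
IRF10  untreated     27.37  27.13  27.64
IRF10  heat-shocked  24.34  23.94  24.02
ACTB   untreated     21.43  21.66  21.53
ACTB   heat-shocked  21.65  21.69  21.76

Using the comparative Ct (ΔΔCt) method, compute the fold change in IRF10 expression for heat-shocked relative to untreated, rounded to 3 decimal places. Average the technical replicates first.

10.853

Mean Ct: IRF10 untreated 27.380; IRF10 heat-shocked 24.100; ACTB untreated 21.540; ACTB heat-shocked 21.700
ΔCt(untreated) = 27.380 − 21.540 = 5.840
ΔCt(heat-shocked) = 24.100 − 21.700 = 2.400
ΔΔCt = 2.400 − 5.840 = -3.440
Fold change = 2^(−(-3.440)) = 2^3.440 = 10.8528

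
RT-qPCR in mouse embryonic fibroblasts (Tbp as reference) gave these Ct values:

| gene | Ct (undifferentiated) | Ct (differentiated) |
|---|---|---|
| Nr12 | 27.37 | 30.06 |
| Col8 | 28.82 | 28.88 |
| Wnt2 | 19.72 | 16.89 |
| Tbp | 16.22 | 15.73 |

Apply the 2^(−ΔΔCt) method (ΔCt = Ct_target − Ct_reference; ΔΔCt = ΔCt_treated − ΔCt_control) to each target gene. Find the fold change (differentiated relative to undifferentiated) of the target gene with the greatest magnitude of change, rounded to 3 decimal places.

Nr12: ΔΔCt = (30.06−15.73) − (27.37−16.22) = 14.33 − 11.15 = 3.18; fold change = 2^-3.18 = 0.110
Col8: ΔΔCt = (28.88−15.73) − (28.82−16.22) = 13.15 − 12.60 = 0.55; fold change = 2^-0.55 = 0.683
Wnt2: ΔΔCt = (16.89−15.73) − (19.72−16.22) = 1.16 − 3.50 = -2.34; fold change = 2^2.34 = 5.063
Nr12 has the largest |ΔΔCt| = 3.18.

0.110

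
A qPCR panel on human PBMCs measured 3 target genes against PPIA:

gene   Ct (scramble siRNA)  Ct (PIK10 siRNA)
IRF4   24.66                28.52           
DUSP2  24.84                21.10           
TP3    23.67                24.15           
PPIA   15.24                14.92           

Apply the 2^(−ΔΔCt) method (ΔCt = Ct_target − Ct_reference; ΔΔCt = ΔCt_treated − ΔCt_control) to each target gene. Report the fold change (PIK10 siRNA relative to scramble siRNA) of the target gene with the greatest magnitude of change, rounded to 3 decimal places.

0.055

IRF4: ΔΔCt = (28.52−14.92) − (24.66−15.24) = 13.60 − 9.42 = 4.18; fold change = 2^-4.18 = 0.055
DUSP2: ΔΔCt = (21.10−14.92) − (24.84−15.24) = 6.18 − 9.60 = -3.42; fold change = 2^3.42 = 10.703
TP3: ΔΔCt = (24.15−14.92) − (23.67−15.24) = 9.23 − 8.43 = 0.80; fold change = 2^-0.80 = 0.574
IRF4 has the largest |ΔΔCt| = 4.18.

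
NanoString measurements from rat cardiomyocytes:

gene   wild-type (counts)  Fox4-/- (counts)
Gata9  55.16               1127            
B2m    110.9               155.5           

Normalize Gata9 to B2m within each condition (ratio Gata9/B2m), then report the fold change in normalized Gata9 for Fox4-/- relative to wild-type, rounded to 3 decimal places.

Gata9/B2m (wild-type) = 55.16 / 110.9 = 0.49739
Gata9/B2m (Fox4-/-) = 1127 / 155.5 = 7.2476
Fold change = 7.2476 / 0.49739 = 14.5714

14.571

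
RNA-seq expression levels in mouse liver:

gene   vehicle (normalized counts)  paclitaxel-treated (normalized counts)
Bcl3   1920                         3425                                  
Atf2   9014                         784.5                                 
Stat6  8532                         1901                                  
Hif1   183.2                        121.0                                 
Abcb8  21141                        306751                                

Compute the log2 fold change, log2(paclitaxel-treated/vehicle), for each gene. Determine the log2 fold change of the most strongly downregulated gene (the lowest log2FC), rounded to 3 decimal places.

log2(3425/1920) = 0.835  (Bcl3)
log2(784.5/9014) = -3.522  (Atf2)
log2(1901/8532) = -2.166  (Stat6)
log2(121.0/183.2) = -0.598  (Hif1)
log2(306751/21141) = 3.859  (Abcb8)
Atf2 is most strongly downregulated.

-3.522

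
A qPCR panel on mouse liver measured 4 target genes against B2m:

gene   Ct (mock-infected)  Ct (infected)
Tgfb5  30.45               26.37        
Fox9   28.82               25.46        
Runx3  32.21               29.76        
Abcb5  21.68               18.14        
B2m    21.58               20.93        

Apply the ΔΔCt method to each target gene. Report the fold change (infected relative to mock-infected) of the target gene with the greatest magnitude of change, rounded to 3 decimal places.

Tgfb5: ΔΔCt = (26.37−20.93) − (30.45−21.58) = 5.44 − 8.87 = -3.43; fold change = 2^3.43 = 10.778
Fox9: ΔΔCt = (25.46−20.93) − (28.82−21.58) = 4.53 − 7.24 = -2.71; fold change = 2^2.71 = 6.543
Runx3: ΔΔCt = (29.76−20.93) − (32.21−21.58) = 8.83 − 10.63 = -1.80; fold change = 2^1.80 = 3.482
Abcb5: ΔΔCt = (18.14−20.93) − (21.68−21.58) = -2.79 − 0.10 = -2.89; fold change = 2^2.89 = 7.413
Tgfb5 has the largest |ΔΔCt| = 3.43.

10.778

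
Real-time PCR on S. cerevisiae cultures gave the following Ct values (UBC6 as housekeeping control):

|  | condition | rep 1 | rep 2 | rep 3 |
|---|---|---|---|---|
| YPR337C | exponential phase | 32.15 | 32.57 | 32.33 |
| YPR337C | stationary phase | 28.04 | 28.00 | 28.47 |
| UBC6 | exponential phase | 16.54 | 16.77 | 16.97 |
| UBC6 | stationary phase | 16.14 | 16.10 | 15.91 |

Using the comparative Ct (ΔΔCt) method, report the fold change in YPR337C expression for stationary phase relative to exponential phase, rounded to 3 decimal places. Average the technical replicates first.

11.081

Mean Ct: YPR337C exponential phase 32.350; YPR337C stationary phase 28.170; UBC6 exponential phase 16.760; UBC6 stationary phase 16.050
ΔCt(exponential phase) = 32.350 − 16.760 = 15.590
ΔCt(stationary phase) = 28.170 − 16.050 = 12.120
ΔΔCt = 12.120 − 15.590 = -3.470
Fold change = 2^(−(-3.470)) = 2^3.470 = 11.0809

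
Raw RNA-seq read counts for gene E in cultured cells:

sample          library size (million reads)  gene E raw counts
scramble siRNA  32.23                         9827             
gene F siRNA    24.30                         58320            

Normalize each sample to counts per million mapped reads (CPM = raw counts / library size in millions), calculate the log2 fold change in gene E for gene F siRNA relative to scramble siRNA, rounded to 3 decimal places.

2.977

CPM(scramble siRNA) = 9827 / 32.23 = 304.9023
CPM(gene F siRNA) = 58320 / 24.30 = 2400.0000
Fold change = 2400.0000 / 304.9023 = 7.87137
log2(7.87137) = 2.9766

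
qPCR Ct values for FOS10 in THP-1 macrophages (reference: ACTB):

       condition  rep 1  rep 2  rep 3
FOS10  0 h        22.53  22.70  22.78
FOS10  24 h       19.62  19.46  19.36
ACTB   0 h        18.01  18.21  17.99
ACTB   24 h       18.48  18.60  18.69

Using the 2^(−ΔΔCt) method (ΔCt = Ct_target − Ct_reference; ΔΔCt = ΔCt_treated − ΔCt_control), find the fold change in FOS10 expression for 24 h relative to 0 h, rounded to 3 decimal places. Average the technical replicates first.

13.086

Mean Ct: FOS10 0 h 22.670; FOS10 24 h 19.480; ACTB 0 h 18.070; ACTB 24 h 18.590
ΔCt(0 h) = 22.670 − 18.070 = 4.600
ΔCt(24 h) = 19.480 − 18.590 = 0.890
ΔΔCt = 0.890 − 4.600 = -3.710
Fold change = 2^(−(-3.710)) = 2^3.710 = 13.0864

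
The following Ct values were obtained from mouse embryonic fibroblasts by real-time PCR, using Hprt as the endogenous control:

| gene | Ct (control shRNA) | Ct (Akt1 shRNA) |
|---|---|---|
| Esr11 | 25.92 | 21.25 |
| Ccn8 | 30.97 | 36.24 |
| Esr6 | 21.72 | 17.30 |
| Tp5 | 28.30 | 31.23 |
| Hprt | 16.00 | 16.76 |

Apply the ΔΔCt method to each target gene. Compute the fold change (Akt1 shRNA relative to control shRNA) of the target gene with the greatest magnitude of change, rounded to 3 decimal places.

43.111

Esr11: ΔΔCt = (21.25−16.76) − (25.92−16.00) = 4.49 − 9.92 = -5.43; fold change = 2^5.43 = 43.111
Ccn8: ΔΔCt = (36.24−16.76) − (30.97−16.00) = 19.48 − 14.97 = 4.51; fold change = 2^-4.51 = 0.044
Esr6: ΔΔCt = (17.30−16.76) − (21.72−16.00) = 0.54 − 5.72 = -5.18; fold change = 2^5.18 = 36.252
Tp5: ΔΔCt = (31.23−16.76) − (28.30−16.00) = 14.47 − 12.30 = 2.17; fold change = 2^-2.17 = 0.222
Esr11 has the largest |ΔΔCt| = 5.43.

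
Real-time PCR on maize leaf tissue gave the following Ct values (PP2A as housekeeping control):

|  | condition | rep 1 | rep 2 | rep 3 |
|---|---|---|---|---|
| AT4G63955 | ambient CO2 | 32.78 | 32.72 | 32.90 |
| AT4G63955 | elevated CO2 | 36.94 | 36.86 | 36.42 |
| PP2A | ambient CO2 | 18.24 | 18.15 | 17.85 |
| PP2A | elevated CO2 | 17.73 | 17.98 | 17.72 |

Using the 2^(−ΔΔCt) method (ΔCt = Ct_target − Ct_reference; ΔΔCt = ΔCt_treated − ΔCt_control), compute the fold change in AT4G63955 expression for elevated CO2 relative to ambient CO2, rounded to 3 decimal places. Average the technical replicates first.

0.054

Mean Ct: AT4G63955 ambient CO2 32.800; AT4G63955 elevated CO2 36.740; PP2A ambient CO2 18.080; PP2A elevated CO2 17.810
ΔCt(ambient CO2) = 32.800 − 18.080 = 14.720
ΔCt(elevated CO2) = 36.740 − 17.810 = 18.930
ΔΔCt = 18.930 − 14.720 = 4.210
Fold change = 2^(−4.210) = 0.0540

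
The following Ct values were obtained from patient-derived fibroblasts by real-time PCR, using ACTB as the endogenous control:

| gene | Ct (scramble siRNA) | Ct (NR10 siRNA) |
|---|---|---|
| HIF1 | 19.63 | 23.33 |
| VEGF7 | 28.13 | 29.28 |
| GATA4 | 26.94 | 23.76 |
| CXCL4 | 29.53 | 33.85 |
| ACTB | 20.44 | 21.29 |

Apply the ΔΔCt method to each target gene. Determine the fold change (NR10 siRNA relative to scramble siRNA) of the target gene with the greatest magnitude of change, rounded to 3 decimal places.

16.336

HIF1: ΔΔCt = (23.33−21.29) − (19.63−20.44) = 2.04 − (-0.81) = 2.85; fold change = 2^-2.85 = 0.139
VEGF7: ΔΔCt = (29.28−21.29) − (28.13−20.44) = 7.99 − 7.69 = 0.30; fold change = 2^-0.30 = 0.812
GATA4: ΔΔCt = (23.76−21.29) − (26.94−20.44) = 2.47 − 6.50 = -4.03; fold change = 2^4.03 = 16.336
CXCL4: ΔΔCt = (33.85−21.29) − (29.53−20.44) = 12.56 − 9.09 = 3.47; fold change = 2^-3.47 = 0.090
GATA4 has the largest |ΔΔCt| = 4.03.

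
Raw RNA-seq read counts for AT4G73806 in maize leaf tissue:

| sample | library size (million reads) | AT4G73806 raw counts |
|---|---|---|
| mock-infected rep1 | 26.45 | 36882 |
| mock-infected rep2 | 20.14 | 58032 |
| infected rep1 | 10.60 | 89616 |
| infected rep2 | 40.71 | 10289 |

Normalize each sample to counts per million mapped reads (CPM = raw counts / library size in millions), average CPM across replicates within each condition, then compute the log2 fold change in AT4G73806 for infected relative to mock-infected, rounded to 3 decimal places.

CPM(mock-infected rep1) = 36882 / 26.45 = 1394.4045
CPM(mock-infected rep2) = 58032 / 20.14 = 2881.4300
CPM(infected rep1) = 89616 / 10.60 = 8454.3396
CPM(infected rep2) = 10289 / 40.71 = 252.7389
mean CPM(mock-infected) = 2137.9173; mean CPM(infected) = 4353.5393
Fold change = 4353.5393 / 2137.9173 = 2.03635
log2(2.03635) = 1.0260

1.026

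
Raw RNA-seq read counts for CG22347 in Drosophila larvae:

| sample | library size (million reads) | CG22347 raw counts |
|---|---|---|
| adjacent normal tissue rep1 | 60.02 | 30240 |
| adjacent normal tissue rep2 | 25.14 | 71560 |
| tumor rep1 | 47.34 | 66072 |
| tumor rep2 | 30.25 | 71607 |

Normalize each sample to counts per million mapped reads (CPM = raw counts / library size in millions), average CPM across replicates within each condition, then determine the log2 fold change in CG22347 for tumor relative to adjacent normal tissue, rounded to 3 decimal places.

0.168

CPM(adjacent normal tissue rep1) = 30240 / 60.02 = 503.8321
CPM(adjacent normal tissue rep2) = 71560 / 25.14 = 2846.4598
CPM(tumor rep1) = 66072 / 47.34 = 1395.6907
CPM(tumor rep2) = 71607 / 30.25 = 2367.1736
mean CPM(adjacent normal tissue) = 1675.1459; mean CPM(tumor) = 1881.4322
Fold change = 1881.4322 / 1675.1459 = 1.12315
log2(1.12315) = 0.1675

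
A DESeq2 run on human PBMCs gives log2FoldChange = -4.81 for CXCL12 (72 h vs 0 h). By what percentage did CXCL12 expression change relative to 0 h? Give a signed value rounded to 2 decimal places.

-96.44%

Fold change = 2^(-4.81) = 0.0356
Percent change = (FC − 1) × 100% = (0.0356 − 1) × 100 = -96.44%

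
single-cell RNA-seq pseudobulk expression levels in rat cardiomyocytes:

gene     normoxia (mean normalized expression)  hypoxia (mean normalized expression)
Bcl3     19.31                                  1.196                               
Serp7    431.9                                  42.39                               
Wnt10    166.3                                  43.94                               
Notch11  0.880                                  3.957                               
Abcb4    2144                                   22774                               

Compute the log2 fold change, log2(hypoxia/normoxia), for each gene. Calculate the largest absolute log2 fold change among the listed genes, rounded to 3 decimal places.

log2(1.196/19.31) = -4.013  (Bcl3)
log2(42.39/431.9) = -3.349  (Serp7)
log2(43.94/166.3) = -1.920  (Wnt10)
log2(3.957/0.880) = 2.169  (Notch11)
log2(22774/2144) = 3.409  (Abcb4)
The largest magnitude belongs to Bcl3.

4.013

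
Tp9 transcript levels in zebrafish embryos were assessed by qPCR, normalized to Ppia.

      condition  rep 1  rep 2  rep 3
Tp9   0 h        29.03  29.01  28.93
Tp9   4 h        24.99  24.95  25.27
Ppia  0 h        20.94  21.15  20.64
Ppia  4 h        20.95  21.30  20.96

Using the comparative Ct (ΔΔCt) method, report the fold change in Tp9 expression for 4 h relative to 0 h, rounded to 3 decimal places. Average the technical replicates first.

Mean Ct: Tp9 0 h 28.990; Tp9 4 h 25.070; Ppia 0 h 20.910; Ppia 4 h 21.070
ΔCt(0 h) = 28.990 − 20.910 = 8.080
ΔCt(4 h) = 25.070 − 21.070 = 4.000
ΔΔCt = 4.000 − 8.080 = -4.080
Fold change = 2^(−(-4.080)) = 2^4.080 = 16.9123

16.912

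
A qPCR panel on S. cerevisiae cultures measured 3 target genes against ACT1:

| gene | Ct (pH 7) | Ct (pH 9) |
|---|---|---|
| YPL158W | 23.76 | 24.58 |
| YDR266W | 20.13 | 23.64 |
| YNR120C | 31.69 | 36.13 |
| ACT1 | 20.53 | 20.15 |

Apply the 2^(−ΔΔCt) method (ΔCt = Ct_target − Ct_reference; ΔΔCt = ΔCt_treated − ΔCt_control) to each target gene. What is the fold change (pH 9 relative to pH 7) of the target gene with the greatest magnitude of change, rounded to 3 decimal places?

0.035

YPL158W: ΔΔCt = (24.58−20.15) − (23.76−20.53) = 4.43 − 3.23 = 1.20; fold change = 2^-1.20 = 0.435
YDR266W: ΔΔCt = (23.64−20.15) − (20.13−20.53) = 3.49 − (-0.40) = 3.89; fold change = 2^-3.89 = 0.067
YNR120C: ΔΔCt = (36.13−20.15) − (31.69−20.53) = 15.98 − 11.16 = 4.82; fold change = 2^-4.82 = 0.035
YNR120C has the largest |ΔΔCt| = 4.82.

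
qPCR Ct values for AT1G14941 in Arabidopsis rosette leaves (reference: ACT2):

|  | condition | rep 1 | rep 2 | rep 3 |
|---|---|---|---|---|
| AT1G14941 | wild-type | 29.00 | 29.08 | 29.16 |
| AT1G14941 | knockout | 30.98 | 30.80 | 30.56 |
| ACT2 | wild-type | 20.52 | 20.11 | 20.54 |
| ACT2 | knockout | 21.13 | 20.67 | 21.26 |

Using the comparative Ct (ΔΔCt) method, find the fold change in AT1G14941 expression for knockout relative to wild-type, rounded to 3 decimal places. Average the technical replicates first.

0.476

Mean Ct: AT1G14941 wild-type 29.080; AT1G14941 knockout 30.780; ACT2 wild-type 20.390; ACT2 knockout 21.020
ΔCt(wild-type) = 29.080 − 20.390 = 8.690
ΔCt(knockout) = 30.780 − 21.020 = 9.760
ΔΔCt = 9.760 − 8.690 = 1.070
Fold change = 2^(−1.070) = 0.4763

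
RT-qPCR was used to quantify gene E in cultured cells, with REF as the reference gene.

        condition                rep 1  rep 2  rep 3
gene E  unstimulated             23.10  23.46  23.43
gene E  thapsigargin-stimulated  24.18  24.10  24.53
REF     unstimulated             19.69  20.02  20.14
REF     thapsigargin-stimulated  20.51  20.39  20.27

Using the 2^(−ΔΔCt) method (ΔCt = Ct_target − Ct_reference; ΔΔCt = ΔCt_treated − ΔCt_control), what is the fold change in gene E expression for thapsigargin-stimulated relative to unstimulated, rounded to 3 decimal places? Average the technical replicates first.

0.707

Mean Ct: gene E unstimulated 23.330; gene E thapsigargin-stimulated 24.270; REF unstimulated 19.950; REF thapsigargin-stimulated 20.390
ΔCt(unstimulated) = 23.330 − 19.950 = 3.380
ΔCt(thapsigargin-stimulated) = 24.270 − 20.390 = 3.880
ΔΔCt = 3.880 − 3.380 = 0.500
Fold change = 2^(−0.500) = 0.7071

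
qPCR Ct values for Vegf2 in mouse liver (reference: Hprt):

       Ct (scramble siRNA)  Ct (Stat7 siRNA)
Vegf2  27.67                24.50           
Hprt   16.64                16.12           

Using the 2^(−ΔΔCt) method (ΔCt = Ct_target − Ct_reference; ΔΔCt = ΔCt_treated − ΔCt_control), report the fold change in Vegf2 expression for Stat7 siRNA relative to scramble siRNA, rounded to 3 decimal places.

ΔCt(scramble siRNA) = 27.670 − 16.640 = 11.030
ΔCt(Stat7 siRNA) = 24.500 − 16.120 = 8.380
ΔΔCt = 8.380 − 11.030 = -2.650
Fold change = 2^(−(-2.650)) = 2^2.650 = 6.2767

6.277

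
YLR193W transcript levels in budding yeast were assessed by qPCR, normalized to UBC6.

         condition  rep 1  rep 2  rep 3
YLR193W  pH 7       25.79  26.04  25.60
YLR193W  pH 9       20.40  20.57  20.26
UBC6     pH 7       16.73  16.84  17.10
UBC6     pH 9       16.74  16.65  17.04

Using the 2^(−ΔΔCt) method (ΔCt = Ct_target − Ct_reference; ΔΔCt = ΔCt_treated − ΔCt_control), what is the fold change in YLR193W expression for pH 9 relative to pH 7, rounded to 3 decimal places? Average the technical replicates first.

Mean Ct: YLR193W pH 7 25.810; YLR193W pH 9 20.410; UBC6 pH 7 16.890; UBC6 pH 9 16.810
ΔCt(pH 7) = 25.810 − 16.890 = 8.920
ΔCt(pH 9) = 20.410 − 16.810 = 3.600
ΔΔCt = 3.600 − 8.920 = -5.320
Fold change = 2^(−(-5.320)) = 2^5.320 = 39.9466

39.947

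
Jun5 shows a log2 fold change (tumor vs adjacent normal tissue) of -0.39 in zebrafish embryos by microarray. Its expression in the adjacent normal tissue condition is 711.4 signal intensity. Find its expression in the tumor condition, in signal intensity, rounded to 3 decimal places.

Fold change = 2^(-0.39) = 0.7631
tumor expression = 711.4 × 0.7631 = 542.890

542.890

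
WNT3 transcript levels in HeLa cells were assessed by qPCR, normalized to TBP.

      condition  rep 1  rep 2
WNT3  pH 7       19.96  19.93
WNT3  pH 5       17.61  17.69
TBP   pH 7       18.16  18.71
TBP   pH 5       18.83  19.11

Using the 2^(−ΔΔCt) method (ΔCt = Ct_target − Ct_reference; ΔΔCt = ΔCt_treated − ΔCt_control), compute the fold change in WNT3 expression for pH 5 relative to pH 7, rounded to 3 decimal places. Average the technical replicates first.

Mean Ct: WNT3 pH 7 19.945; WNT3 pH 5 17.650; TBP pH 7 18.435; TBP pH 5 18.970
ΔCt(pH 7) = 19.945 − 18.435 = 1.510
ΔCt(pH 5) = 17.650 − 18.970 = -1.320
ΔΔCt = -1.320 − 1.510 = -2.830
Fold change = 2^(−(-2.830)) = 2^2.830 = 7.1107

7.111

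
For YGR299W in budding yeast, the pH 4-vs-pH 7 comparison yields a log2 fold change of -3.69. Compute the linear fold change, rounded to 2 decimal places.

Fold change = 2^(-3.69) = 0.077
That is, YGR299W drops to 7.7% of the pH 7 level.

0.08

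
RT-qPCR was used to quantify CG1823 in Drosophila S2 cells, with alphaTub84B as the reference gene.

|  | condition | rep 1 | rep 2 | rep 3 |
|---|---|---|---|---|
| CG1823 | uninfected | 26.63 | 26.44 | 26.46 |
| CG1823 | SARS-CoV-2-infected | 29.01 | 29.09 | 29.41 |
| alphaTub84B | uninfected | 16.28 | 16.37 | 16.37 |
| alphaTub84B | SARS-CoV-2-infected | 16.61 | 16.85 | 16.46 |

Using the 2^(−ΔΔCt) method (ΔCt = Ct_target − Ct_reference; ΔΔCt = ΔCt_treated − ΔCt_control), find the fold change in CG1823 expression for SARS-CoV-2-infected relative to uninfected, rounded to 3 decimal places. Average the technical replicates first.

Mean Ct: CG1823 uninfected 26.510; CG1823 SARS-CoV-2-infected 29.170; alphaTub84B uninfected 16.340; alphaTub84B SARS-CoV-2-infected 16.640
ΔCt(uninfected) = 26.510 − 16.340 = 10.170
ΔCt(SARS-CoV-2-infected) = 29.170 − 16.640 = 12.530
ΔΔCt = 12.530 − 10.170 = 2.360
Fold change = 2^(−2.360) = 0.1948

0.195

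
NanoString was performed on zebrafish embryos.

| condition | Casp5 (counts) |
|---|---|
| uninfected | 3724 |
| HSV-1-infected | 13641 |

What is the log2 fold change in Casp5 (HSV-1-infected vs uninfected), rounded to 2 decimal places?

1.87

Fold change = 13641 / 3724 = 3.6630
log2(3.6630) = 1.873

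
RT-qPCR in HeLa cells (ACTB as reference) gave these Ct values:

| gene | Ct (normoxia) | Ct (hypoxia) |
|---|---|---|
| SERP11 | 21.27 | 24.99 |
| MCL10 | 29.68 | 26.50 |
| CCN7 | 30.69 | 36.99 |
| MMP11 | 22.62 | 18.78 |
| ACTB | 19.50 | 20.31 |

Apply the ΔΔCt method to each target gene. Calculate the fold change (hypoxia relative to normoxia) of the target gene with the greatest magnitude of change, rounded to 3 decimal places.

0.022

SERP11: ΔΔCt = (24.99−20.31) − (21.27−19.50) = 4.68 − 1.77 = 2.91; fold change = 2^-2.91 = 0.133
MCL10: ΔΔCt = (26.50−20.31) − (29.68−19.50) = 6.19 − 10.18 = -3.99; fold change = 2^3.99 = 15.889
CCN7: ΔΔCt = (36.99−20.31) − (30.69−19.50) = 16.68 − 11.19 = 5.49; fold change = 2^-5.49 = 0.022
MMP11: ΔΔCt = (18.78−20.31) − (22.62−19.50) = -1.53 − 3.12 = -4.65; fold change = 2^4.65 = 25.107
CCN7 has the largest |ΔΔCt| = 5.49.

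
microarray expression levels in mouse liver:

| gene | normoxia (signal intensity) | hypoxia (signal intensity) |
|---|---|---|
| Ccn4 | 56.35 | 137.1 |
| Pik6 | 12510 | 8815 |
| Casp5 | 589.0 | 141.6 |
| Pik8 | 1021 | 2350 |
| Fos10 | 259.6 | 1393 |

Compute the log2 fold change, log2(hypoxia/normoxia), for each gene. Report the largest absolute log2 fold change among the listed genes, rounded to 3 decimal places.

2.424

log2(137.1/56.35) = 1.283  (Ccn4)
log2(8815/12510) = -0.505  (Pik6)
log2(141.6/589.0) = -2.056  (Casp5)
log2(2350/1021) = 1.203  (Pik8)
log2(1393/259.6) = 2.424  (Fos10)
The largest magnitude belongs to Fos10.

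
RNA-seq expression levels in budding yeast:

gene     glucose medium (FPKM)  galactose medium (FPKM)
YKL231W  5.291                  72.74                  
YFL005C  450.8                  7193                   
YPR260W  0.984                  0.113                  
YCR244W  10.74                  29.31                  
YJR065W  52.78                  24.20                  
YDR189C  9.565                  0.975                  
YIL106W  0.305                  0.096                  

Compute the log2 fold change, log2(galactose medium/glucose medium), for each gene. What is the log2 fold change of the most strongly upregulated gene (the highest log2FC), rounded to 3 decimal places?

log2(72.74/5.291) = 3.781  (YKL231W)
log2(7193/450.8) = 3.996  (YFL005C)
log2(0.113/0.984) = -3.122  (YPR260W)
log2(29.31/10.74) = 1.448  (YCR244W)
log2(24.20/52.78) = -1.125  (YJR065W)
log2(0.975/9.565) = -3.294  (YDR189C)
log2(0.096/0.305) = -1.668  (YIL106W)
YFL005C is most strongly upregulated.

3.996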